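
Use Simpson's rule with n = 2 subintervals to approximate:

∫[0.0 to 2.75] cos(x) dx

f(x) = cos(x)
a = 0.0, b = 2.75, n = 2
h = (b - a)/n = 1.375000

Simpson's rule: (h/3)[f(x₀) + 4f(x₁) + 2f(x₂) + ... + f(xₙ)]

x_0 = 0.0000, f(x_0) = 1.000000, coefficient = 1
x_1 = 1.3750, f(x_1) = 0.194548, coefficient = 4
x_2 = 2.7500, f(x_2) = -0.924302, coefficient = 1

I ≈ (1.375000/3) × 0.853888 = 0.391366
Exact value: 0.381661
Error: 0.009705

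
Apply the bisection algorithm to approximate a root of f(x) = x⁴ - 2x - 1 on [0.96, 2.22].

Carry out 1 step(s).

f(x) = x⁴ - 2x - 1
Initial interval: [0.96, 2.22]

Iteration 1:
  c_1 = (0.960000 + 2.220000)/2 = 1.590000
  f(c_1) = f(1.590000) = 2.211290
  f(a) × f(c) < 0, new interval: [0.960000, 1.590000]

After 1 iteration(s), the approximation is c_1 = 1.590000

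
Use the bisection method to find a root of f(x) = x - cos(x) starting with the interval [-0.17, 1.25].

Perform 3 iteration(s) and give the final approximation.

f(x) = x - cos(x)
Initial interval: [-0.17, 1.25]

Iteration 1:
  c_1 = (-0.170000 + 1.250000)/2 = 0.540000
  f(c_1) = f(0.540000) = -0.317709
  f(a) × f(c) ≥ 0, new interval: [0.540000, 1.250000]
Iteration 2:
  c_2 = (0.540000 + 1.250000)/2 = 0.895000
  f(c_2) = f(0.895000) = 0.269481
  f(a) × f(c) < 0, new interval: [0.540000, 0.895000]
Iteration 3:
  c_3 = (0.540000 + 0.895000)/2 = 0.717500
  f(c_3) = f(0.717500) = -0.035952
  f(a) × f(c) ≥ 0, new interval: [0.717500, 0.895000]

After 3 iteration(s), the approximation is c_3 = 0.717500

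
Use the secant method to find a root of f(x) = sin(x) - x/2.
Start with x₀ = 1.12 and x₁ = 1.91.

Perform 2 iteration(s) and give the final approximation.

f(x) = sin(x) - x/2
x₀ = 1.12, x₁ = 1.91

Secant formula: x_{n+1} = x_n - f(x_n)(x_n - x_{n-1})/(f(x_n) - f(x_{n-1}))

Iteration 1:
  f(1.120000) = 0.340100
  f(1.910000) = -0.011980
  x_2 = 1.910000 - (-0.011980)×(1.910000 - 1.120000)/(-0.011980 - 0.340100)
       = 1.883119
Iteration 2:
  f(1.910000) = -0.011980
  f(1.883119) = 0.010063
  x_3 = 1.883119 - 0.010063×(1.883119 - 1.910000)/(0.010063 - (-0.011980))
       = 1.895391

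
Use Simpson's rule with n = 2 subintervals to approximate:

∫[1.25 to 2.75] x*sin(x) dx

f(x) = x*sin(x)
a = 1.25, b = 2.75, n = 2
h = (b - a)/n = 0.750000

Simpson's rule: (h/3)[f(x₀) + 4f(x₁) + 2f(x₂) + ... + f(xₙ)]

x_0 = 1.2500, f(x_0) = 1.186231, coefficient = 1
x_1 = 2.0000, f(x_1) = 1.818595, coefficient = 4
x_2 = 2.7500, f(x_2) = 1.049568, coefficient = 1

I ≈ (0.750000/3) × 9.510178 = 2.377544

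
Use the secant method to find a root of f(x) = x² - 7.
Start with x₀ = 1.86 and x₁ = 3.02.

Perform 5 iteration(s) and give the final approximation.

f(x) = x² - 7
x₀ = 1.86, x₁ = 3.02

Secant formula: x_{n+1} = x_n - f(x_n)(x_n - x_{n-1})/(f(x_n) - f(x_{n-1}))

Iteration 1:
  f(1.860000) = -3.540400
  f(3.020000) = 2.120400
  x_2 = 3.020000 - 2.120400×(3.020000 - 1.860000)/(2.120400 - (-3.540400))
       = 2.585492
Iteration 2:
  f(3.020000) = 2.120400
  f(2.585492) = -0.315232
  x_3 = 2.585492 - (-0.315232)×(2.585492 - 3.020000)/(-0.315232 - 2.120400)
       = 2.641728
Iteration 3:
  f(2.585492) = -0.315232
  f(2.641728) = -0.021273
  x_4 = 2.641728 - (-0.021273)×(2.641728 - 2.585492)/(-0.021273 - (-0.315232))
       = 2.645798
Iteration 4:
  f(2.641728) = -0.021273
  f(2.645798) = 0.000245
  x_5 = 2.645798 - 0.000245×(2.645798 - 2.641728)/(0.000245 - (-0.021273))
       = 2.645751
Iteration 5:
  f(2.645798) = 0.000245
  f(2.645751) = 0.000000
  x_6 = 2.645751 - 0.000000×(2.645751 - 2.645798)/(0.000000 - 0.000245)
       = 2.645751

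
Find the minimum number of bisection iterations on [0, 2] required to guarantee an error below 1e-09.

We need (b-a)/2^n ≤ 1e-09
(2 - 0)/2^n ≤ 1e-09
2/2^n ≤ 1e-09
2^n ≥ 2000000000
n ≥ log₂(2000000000) = 30.90
n ≥ 31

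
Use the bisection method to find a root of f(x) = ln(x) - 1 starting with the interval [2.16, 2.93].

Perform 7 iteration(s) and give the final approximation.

f(x) = ln(x) - 1
Initial interval: [2.16, 2.93]

Iteration 1:
  c_1 = (2.160000 + 2.930000)/2 = 2.545000
  f(c_1) = f(2.545000) = -0.065869
  f(a) × f(c) ≥ 0, new interval: [2.545000, 2.930000]
Iteration 2:
  c_2 = (2.545000 + 2.930000)/2 = 2.737500
  f(c_2) = f(2.737500) = 0.007045
  f(a) × f(c) < 0, new interval: [2.545000, 2.737500]
Iteration 3:
  c_3 = (2.545000 + 2.737500)/2 = 2.641250
  f(c_3) = f(2.641250) = -0.028748
  f(a) × f(c) ≥ 0, new interval: [2.641250, 2.737500]
Iteration 4:
  c_4 = (2.641250 + 2.737500)/2 = 2.689375
  f(c_4) = f(2.689375) = -0.010691
  f(a) × f(c) ≥ 0, new interval: [2.689375, 2.737500]
Iteration 5:
  c_5 = (2.689375 + 2.737500)/2 = 2.713437
  f(c_5) = f(2.713437) = -0.001784
  f(a) × f(c) ≥ 0, new interval: [2.713437, 2.737500]
Iteration 6:
  c_6 = (2.713437 + 2.737500)/2 = 2.725469
  f(c_6) = f(2.725469) = 0.002640
  f(a) × f(c) < 0, new interval: [2.713437, 2.725469]
Iteration 7:
  c_7 = (2.713437 + 2.725469)/2 = 2.719453
  f(c_7) = f(2.719453) = 0.000431
  f(a) × f(c) < 0, new interval: [2.713437, 2.719453]

After 7 iteration(s), the approximation is c_7 = 2.719453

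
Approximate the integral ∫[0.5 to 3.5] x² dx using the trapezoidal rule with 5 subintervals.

f(x) = x²
a = 0.5, b = 3.5, n = 5
h = (b - a)/n = 0.600000

Trapezoidal rule: (h/2)[f(x₀) + 2f(x₁) + 2f(x₂) + ... + f(xₙ)]

x_0 = 0.5000, f(x_0) = 0.250000, coefficient = 1
x_1 = 1.1000, f(x_1) = 1.210000, coefficient = 2
x_2 = 1.7000, f(x_2) = 2.890000, coefficient = 2
x_3 = 2.3000, f(x_3) = 5.290000, coefficient = 2
x_4 = 2.9000, f(x_4) = 8.410000, coefficient = 2
x_5 = 3.5000, f(x_5) = 12.250000, coefficient = 1

I ≈ (0.600000/2) × 48.100000 = 14.430000
Exact value: 14.250000
Error: 0.180000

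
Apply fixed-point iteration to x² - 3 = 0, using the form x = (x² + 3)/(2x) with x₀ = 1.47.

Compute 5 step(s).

Equation: x² - 3 = 0
Fixed-point form: x = (x² + 3)/(2x)
x₀ = 1.47

x_1 = g(1.470000) = 1.755408
x_2 = g(1.755408) = 1.732206
x_3 = g(1.732206) = 1.732051
x_4 = g(1.732051) = 1.732051
x_5 = g(1.732051) = 1.732051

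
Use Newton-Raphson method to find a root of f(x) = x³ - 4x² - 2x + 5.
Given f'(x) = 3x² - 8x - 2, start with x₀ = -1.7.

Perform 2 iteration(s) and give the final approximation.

f(x) = x³ - 4x² - 2x + 5
f'(x) = 3x² - 8x - 2
x₀ = -1.7

Newton-Raphson formula: x_{n+1} = x_n - f(x_n)/f'(x_n)

Iteration 1:
  f(-1.700000) = -8.073000
  f'(-1.700000) = 20.270000
  x_1 = -1.700000 - (-8.073000)/20.270000 = -1.301727
Iteration 2:
  f(-1.301727) = -1.380282
  f'(-1.301727) = 13.497291
  x_2 = -1.301727 - (-1.380282)/13.497291 = -1.199463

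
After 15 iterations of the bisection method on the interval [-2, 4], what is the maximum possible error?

Bisection error bound: |error| ≤ (b-a)/2^n
|error| ≤ (4 - (-2))/2^15 = 6/2^15
|error| ≤ 0.0001831055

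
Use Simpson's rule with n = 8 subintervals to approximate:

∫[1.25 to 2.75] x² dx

f(x) = x²
a = 1.25, b = 2.75, n = 8
h = (b - a)/n = 0.187500

Simpson's rule: (h/3)[f(x₀) + 4f(x₁) + 2f(x₂) + ... + f(xₙ)]

x_0 = 1.2500, f(x_0) = 1.562500, coefficient = 1
x_1 = 1.4375, f(x_1) = 2.066406, coefficient = 4
x_2 = 1.6250, f(x_2) = 2.640625, coefficient = 2
x_3 = 1.8125, f(x_3) = 3.285156, coefficient = 4
x_4 = 2.0000, f(x_4) = 4.000000, coefficient = 2
x_5 = 2.1875, f(x_5) = 4.785156, coefficient = 4
x_6 = 2.3750, f(x_6) = 5.640625, coefficient = 2
x_7 = 2.5625, f(x_7) = 6.566406, coefficient = 4
x_8 = 2.7500, f(x_8) = 7.562500, coefficient = 1

I ≈ (0.187500/3) × 100.500000 = 6.281250
Exact value: 6.281250
Error: 0.000000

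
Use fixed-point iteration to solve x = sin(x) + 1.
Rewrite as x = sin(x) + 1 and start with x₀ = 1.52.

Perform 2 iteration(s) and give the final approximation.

Equation: x = sin(x) + 1
Fixed-point form: x = sin(x) + 1
x₀ = 1.52

x_1 = g(1.520000) = 1.998710
x_2 = g(1.998710) = 1.909833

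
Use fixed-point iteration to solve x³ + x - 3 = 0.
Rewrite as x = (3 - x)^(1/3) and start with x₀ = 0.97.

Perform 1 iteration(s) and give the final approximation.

Equation: x³ + x - 3 = 0
Fixed-point form: x = (3 - x)^(1/3)
x₀ = 0.97

x_1 = g(0.970000) = 1.266189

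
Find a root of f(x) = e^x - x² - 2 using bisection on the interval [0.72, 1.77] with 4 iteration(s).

f(x) = e^x - x² - 2
Initial interval: [0.72, 1.77]

Iteration 1:
  c_1 = (0.720000 + 1.770000)/2 = 1.245000
  f(c_1) = f(1.245000) = -0.077090
  f(a) × f(c) ≥ 0, new interval: [1.245000, 1.770000]
Iteration 2:
  c_2 = (1.245000 + 1.770000)/2 = 1.507500
  f(c_2) = f(1.507500) = 0.242872
  f(a) × f(c) < 0, new interval: [1.245000, 1.507500]
Iteration 3:
  c_3 = (1.245000 + 1.507500)/2 = 1.376250
  f(c_3) = f(1.376250) = 0.065960
  f(a) × f(c) < 0, new interval: [1.245000, 1.376250]
Iteration 4:
  c_4 = (1.245000 + 1.376250)/2 = 1.310625
  f(c_4) = f(1.310625) = -0.009247
  f(a) × f(c) ≥ 0, new interval: [1.310625, 1.376250]

After 4 iteration(s), the approximation is c_4 = 1.310625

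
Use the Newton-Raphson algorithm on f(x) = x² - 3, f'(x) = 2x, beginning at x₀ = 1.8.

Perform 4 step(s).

f(x) = x² - 3
f'(x) = 2x
x₀ = 1.8

Newton-Raphson formula: x_{n+1} = x_n - f(x_n)/f'(x_n)

Iteration 1:
  f(1.800000) = 0.240000
  f'(1.800000) = 3.600000
  x_1 = 1.800000 - 0.240000/3.600000 = 1.733333
Iteration 2:
  f(1.733333) = 0.004444
  f'(1.733333) = 3.466667
  x_2 = 1.733333 - 0.004444/3.466667 = 1.732051
Iteration 3:
  f(1.732051) = 0.000002
  f'(1.732051) = 3.464103
  x_3 = 1.732051 - 0.000002/3.464103 = 1.732051
Iteration 4:
  f(1.732051) = 0.000000
  f'(1.732051) = 3.464102
  x_4 = 1.732051 - 0.000000/3.464102 = 1.732051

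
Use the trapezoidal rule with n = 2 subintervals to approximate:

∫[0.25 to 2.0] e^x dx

f(x) = e^x
a = 0.25, b = 2.0, n = 2
h = (b - a)/n = 0.875000

Trapezoidal rule: (h/2)[f(x₀) + 2f(x₁) + 2f(x₂) + ... + f(xₙ)]

x_0 = 0.2500, f(x_0) = 1.284025, coefficient = 1
x_1 = 1.1250, f(x_1) = 3.080217, coefficient = 2
x_2 = 2.0000, f(x_2) = 7.389056, coefficient = 1

I ≈ (0.875000/2) × 14.833515 = 6.489663
Exact value: 6.105031
Error: 0.384632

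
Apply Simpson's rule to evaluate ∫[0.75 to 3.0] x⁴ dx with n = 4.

f(x) = x⁴
a = 0.75, b = 3.0, n = 4
h = (b - a)/n = 0.562500

Simpson's rule: (h/3)[f(x₀) + 4f(x₁) + 2f(x₂) + ... + f(xₙ)]

x_0 = 0.7500, f(x_0) = 0.316406, coefficient = 1
x_1 = 1.3125, f(x_1) = 2.967545, coefficient = 4
x_2 = 1.8750, f(x_2) = 12.359619, coefficient = 2
x_3 = 2.4375, f(x_3) = 35.300308, coefficient = 4
x_4 = 3.0000, f(x_4) = 81.000000, coefficient = 1

I ≈ (0.562500/3) × 259.107056 = 48.582573
Exact value: 48.552539
Error: 0.030034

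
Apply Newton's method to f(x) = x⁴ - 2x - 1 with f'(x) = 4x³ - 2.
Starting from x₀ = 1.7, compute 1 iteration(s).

f(x) = x⁴ - 2x - 1
f'(x) = 4x³ - 2
x₀ = 1.7

Newton-Raphson formula: x_{n+1} = x_n - f(x_n)/f'(x_n)

Iteration 1:
  f(1.700000) = 3.952100
  f'(1.700000) = 17.652000
  x_1 = 1.700000 - 3.952100/17.652000 = 1.476110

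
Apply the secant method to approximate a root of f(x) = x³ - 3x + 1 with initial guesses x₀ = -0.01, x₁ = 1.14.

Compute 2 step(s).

f(x) = x³ - 3x + 1
x₀ = -0.01, x₁ = 1.14

Secant formula: x_{n+1} = x_n - f(x_n)(x_n - x_{n-1})/(f(x_n) - f(x_{n-1}))

Iteration 1:
  f(-0.010000) = 1.029999
  f(1.140000) = -0.938456
  x_2 = 1.140000 - (-0.938456)×(1.140000 - (-0.010000))/(-0.938456 - 1.029999)
       = 0.591740
Iteration 2:
  f(1.140000) = -0.938456
  f(0.591740) = -0.568019
  x_3 = 0.591740 - (-0.568019)×(0.591740 - 1.140000)/(-0.568019 - (-0.938456))
       = -0.248949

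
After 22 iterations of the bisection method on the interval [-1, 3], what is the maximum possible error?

Bisection error bound: |error| ≤ (b-a)/2^n
|error| ≤ (3 - (-1))/2^22 = 4/2^22
|error| ≤ 0.0000009537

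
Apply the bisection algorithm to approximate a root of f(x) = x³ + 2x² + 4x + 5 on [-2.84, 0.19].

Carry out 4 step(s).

f(x) = x³ + 2x² + 4x + 5
Initial interval: [-2.84, 0.19]

Iteration 1:
  c_1 = (-2.840000 + 0.190000)/2 = -1.325000
  f(c_1) = f(-1.325000) = 0.885047
  f(a) × f(c) < 0, new interval: [-2.840000, -1.325000]
Iteration 2:
  c_2 = (-2.840000 + (-1.325000))/2 = -2.082500
  f(c_2) = f(-2.082500) = -3.687787
  f(a) × f(c) ≥ 0, new interval: [-2.082500, -1.325000]
Iteration 3:
  c_3 = (-2.082500 + (-1.325000))/2 = -1.703750
  f(c_3) = f(-1.703750) = -0.955056
  f(a) × f(c) ≥ 0, new interval: [-1.703750, -1.325000]
Iteration 4:
  c_4 = (-1.703750 + (-1.325000))/2 = -1.514375
  f(c_4) = f(-1.514375) = 0.056199
  f(a) × f(c) < 0, new interval: [-1.703750, -1.514375]

After 4 iteration(s), the approximation is c_4 = -1.514375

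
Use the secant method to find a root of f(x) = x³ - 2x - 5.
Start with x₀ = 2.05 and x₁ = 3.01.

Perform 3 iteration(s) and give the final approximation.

f(x) = x³ - 2x - 5
x₀ = 2.05, x₁ = 3.01

Secant formula: x_{n+1} = x_n - f(x_n)(x_n - x_{n-1})/(f(x_n) - f(x_{n-1}))

Iteration 1:
  f(2.050000) = -0.484875
  f(3.010000) = 16.250901
  x_2 = 3.010000 - 16.250901×(3.010000 - 2.050000)/(16.250901 - (-0.484875))
       = 2.077813
Iteration 2:
  f(3.010000) = 16.250901
  f(2.077813) = -0.185065
  x_3 = 2.077813 - (-0.185065)×(2.077813 - 3.010000)/(-0.185065 - 16.250901)
       = 2.088310
Iteration 3:
  f(2.077813) = -0.185065
  f(2.088310) = -0.069423
  x_4 = 2.088310 - (-0.069423)×(2.088310 - 2.077813)/(-0.069423 - (-0.185065))
       = 2.094611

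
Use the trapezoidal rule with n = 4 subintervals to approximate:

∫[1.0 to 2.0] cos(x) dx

f(x) = cos(x)
a = 1.0, b = 2.0, n = 4
h = (b - a)/n = 0.250000

Trapezoidal rule: (h/2)[f(x₀) + 2f(x₁) + 2f(x₂) + ... + f(xₙ)]

x_0 = 1.0000, f(x_0) = 0.540302, coefficient = 1
x_1 = 1.2500, f(x_1) = 0.315322, coefficient = 2
x_2 = 1.5000, f(x_2) = 0.070737, coefficient = 2
x_3 = 1.7500, f(x_3) = -0.178246, coefficient = 2
x_4 = 2.0000, f(x_4) = -0.416147, coefficient = 1

I ≈ (0.250000/2) × 0.539782 = 0.067473
Exact value: 0.067826
Error: 0.000354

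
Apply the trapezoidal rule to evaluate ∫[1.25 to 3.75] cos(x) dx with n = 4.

f(x) = cos(x)
a = 1.25, b = 3.75, n = 4
h = (b - a)/n = 0.625000

Trapezoidal rule: (h/2)[f(x₀) + 2f(x₁) + 2f(x₂) + ... + f(xₙ)]

x_0 = 1.2500, f(x_0) = 0.315322, coefficient = 1
x_1 = 1.8750, f(x_1) = -0.299534, coefficient = 2
x_2 = 2.5000, f(x_2) = -0.801144, coefficient = 2
x_3 = 3.1250, f(x_3) = -0.999862, coefficient = 2
x_4 = 3.7500, f(x_4) = -0.820559, coefficient = 1

I ≈ (0.625000/2) × -4.706316 = -1.470724
Exact value: -1.520546
Error: 0.049822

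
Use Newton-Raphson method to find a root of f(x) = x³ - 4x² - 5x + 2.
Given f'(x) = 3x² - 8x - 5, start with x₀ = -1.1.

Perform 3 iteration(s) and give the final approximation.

f(x) = x³ - 4x² - 5x + 2
f'(x) = 3x² - 8x - 5
x₀ = -1.1

Newton-Raphson formula: x_{n+1} = x_n - f(x_n)/f'(x_n)

Iteration 1:
  f(-1.100000) = 1.329000
  f'(-1.100000) = 7.430000
  x_1 = -1.100000 - 1.329000/7.430000 = -1.278869
Iteration 2:
  f(-1.278869) = -0.239281
  f'(-1.278869) = 10.137477
  x_2 = -1.278869 - (-0.239281)/10.137477 = -1.255266
Iteration 3:
  f(-1.255266) = -0.004353
  f'(-1.255266) = 9.769204
  x_3 = -1.255266 - (-0.004353)/9.769204 = -1.254820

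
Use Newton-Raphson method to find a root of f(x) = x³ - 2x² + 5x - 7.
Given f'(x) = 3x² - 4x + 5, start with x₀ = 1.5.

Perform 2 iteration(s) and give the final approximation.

f(x) = x³ - 2x² + 5x - 7
f'(x) = 3x² - 4x + 5
x₀ = 1.5

Newton-Raphson formula: x_{n+1} = x_n - f(x_n)/f'(x_n)

Iteration 1:
  f(1.500000) = -0.625000
  f'(1.500000) = 5.750000
  x_1 = 1.500000 - (-0.625000)/5.750000 = 1.608696
Iteration 2:
  f(1.608696) = 0.030821
  f'(1.608696) = 6.328922
  x_2 = 1.608696 - 0.030821/6.328922 = 1.603826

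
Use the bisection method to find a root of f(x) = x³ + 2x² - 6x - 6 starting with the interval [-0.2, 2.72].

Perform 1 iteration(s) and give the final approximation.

f(x) = x³ + 2x² - 6x - 6
Initial interval: [-0.2, 2.72]

Iteration 1:
  c_1 = (-0.200000 + 2.720000)/2 = 1.260000
  f(c_1) = f(1.260000) = -8.384424
  f(a) × f(c) ≥ 0, new interval: [1.260000, 2.720000]

After 1 iteration(s), the approximation is c_1 = 1.260000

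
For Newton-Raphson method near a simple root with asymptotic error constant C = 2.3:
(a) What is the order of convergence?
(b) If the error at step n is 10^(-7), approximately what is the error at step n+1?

(a) Newton-Raphson has quadratic (order 2) convergence near simple roots.
    This means |e_{n+1}| ≈ C|e_n|².

(b) With |e_n| = 10^(-7) and C = 2.3:
    |e_{n+1}| ≈ 2.3 × (10^(-7))² = 2.3 × 10^(-14)

(a) 2 (quadratic); (b) |e_{n+1}| ≈ 2.300e-14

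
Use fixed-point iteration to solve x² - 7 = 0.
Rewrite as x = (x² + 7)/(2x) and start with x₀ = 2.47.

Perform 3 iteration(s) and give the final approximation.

Equation: x² - 7 = 0
Fixed-point form: x = (x² + 7)/(2x)
x₀ = 2.47

x_1 = g(2.470000) = 2.652004
x_2 = g(2.652004) = 2.645759
x_3 = g(2.645759) = 2.645751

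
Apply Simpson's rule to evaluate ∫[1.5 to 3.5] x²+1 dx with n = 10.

f(x) = x²+1
a = 1.5, b = 3.5, n = 10
h = (b - a)/n = 0.200000

Simpson's rule: (h/3)[f(x₀) + 4f(x₁) + 2f(x₂) + ... + f(xₙ)]

x_0 = 1.5000, f(x_0) = 3.250000, coefficient = 1
x_1 = 1.7000, f(x_1) = 3.890000, coefficient = 4
x_2 = 1.9000, f(x_2) = 4.610000, coefficient = 2
x_3 = 2.1000, f(x_3) = 5.410000, coefficient = 4
x_4 = 2.3000, f(x_4) = 6.290000, coefficient = 2
x_5 = 2.5000, f(x_5) = 7.250000, coefficient = 4
x_6 = 2.7000, f(x_6) = 8.290000, coefficient = 2
x_7 = 2.9000, f(x_7) = 9.410000, coefficient = 4
x_8 = 3.1000, f(x_8) = 10.610000, coefficient = 2
x_9 = 3.3000, f(x_9) = 11.890000, coefficient = 4
x_10 = 3.5000, f(x_10) = 13.250000, coefficient = 1

I ≈ (0.200000/3) × 227.500000 = 15.166667
Exact value: 15.166667
Error: 0.000000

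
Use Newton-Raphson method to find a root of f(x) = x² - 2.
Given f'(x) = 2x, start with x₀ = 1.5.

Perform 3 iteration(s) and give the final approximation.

f(x) = x² - 2
f'(x) = 2x
x₀ = 1.5

Newton-Raphson formula: x_{n+1} = x_n - f(x_n)/f'(x_n)

Iteration 1:
  f(1.500000) = 0.250000
  f'(1.500000) = 3.000000
  x_1 = 1.500000 - 0.250000/3.000000 = 1.416667
Iteration 2:
  f(1.416667) = 0.006944
  f'(1.416667) = 2.833333
  x_2 = 1.416667 - 0.006944/2.833333 = 1.414216
Iteration 3:
  f(1.414216) = 0.000006
  f'(1.414216) = 2.828431
  x_3 = 1.414216 - 0.000006/2.828431 = 1.414214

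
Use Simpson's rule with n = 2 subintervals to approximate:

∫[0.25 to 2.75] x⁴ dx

f(x) = x⁴
a = 0.25, b = 2.75, n = 2
h = (b - a)/n = 1.250000

Simpson's rule: (h/3)[f(x₀) + 4f(x₁) + 2f(x₂) + ... + f(xₙ)]

x_0 = 0.2500, f(x_0) = 0.003906, coefficient = 1
x_1 = 1.5000, f(x_1) = 5.062500, coefficient = 4
x_2 = 2.7500, f(x_2) = 57.191406, coefficient = 1

I ≈ (1.250000/3) × 77.445312 = 32.268880
Exact value: 31.455078
Error: 0.813802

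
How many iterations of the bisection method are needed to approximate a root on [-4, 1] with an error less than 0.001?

We need (b-a)/2^n ≤ 0.001
(1 - (-4))/2^n ≤ 0.001
5/2^n ≤ 0.001
2^n ≥ 5000
n ≥ log₂(5000) = 12.29
n ≥ 13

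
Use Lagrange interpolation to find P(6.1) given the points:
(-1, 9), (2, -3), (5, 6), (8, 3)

Lagrange interpolation formula:
P(x) = Σ yᵢ × Lᵢ(x)
where Lᵢ(x) = Π_{j≠i} (x - xⱼ)/(xᵢ - xⱼ)

L_0(6.1) = (6.1 - 2)/(-1 - 2) × (6.1 - 5)/(-1 - 5) × (6.1 - 8)/(-1 - 8) = 0.052895
L_1(6.1) = (6.1 - (-1))/(2 - (-1)) × (6.1 - 5)/(2 - 5) × (6.1 - 8)/(2 - 8) = -0.274796
L_2(6.1) = (6.1 - (-1))/(5 - (-1)) × (6.1 - 2)/(5 - 2) × (6.1 - 8)/(5 - 8) = 1.024241
L_3(6.1) = (6.1 - (-1))/(8 - (-1)) × (6.1 - 2)/(8 - 2) × (6.1 - 5)/(8 - 5) = 0.197660

P(6.1) = 9×L_0(6.1) + (-3)×L_1(6.1) + 6×L_2(6.1) + 3×L_3(6.1)
P(6.1) = 8.038870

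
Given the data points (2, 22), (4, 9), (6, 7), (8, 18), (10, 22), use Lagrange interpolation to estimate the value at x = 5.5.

Lagrange interpolation formula:
P(x) = Σ yᵢ × Lᵢ(x)
where Lᵢ(x) = Π_{j≠i} (x - xⱼ)/(xᵢ - xⱼ)

L_0(5.5) = (5.5 - 4)/(2 - 4) × (5.5 - 6)/(2 - 6) × (5.5 - 8)/(2 - 8) × (5.5 - 10)/(2 - 10) = -0.021973
L_1(5.5) = (5.5 - 2)/(4 - 2) × (5.5 - 6)/(4 - 6) × (5.5 - 8)/(4 - 8) × (5.5 - 10)/(4 - 10) = 0.205078
L_2(5.5) = (5.5 - 2)/(6 - 2) × (5.5 - 4)/(6 - 4) × (5.5 - 8)/(6 - 8) × (5.5 - 10)/(6 - 10) = 0.922852
L_3(5.5) = (5.5 - 2)/(8 - 2) × (5.5 - 4)/(8 - 4) × (5.5 - 6)/(8 - 6) × (5.5 - 10)/(8 - 10) = -0.123047
L_4(5.5) = (5.5 - 2)/(10 - 2) × (5.5 - 4)/(10 - 4) × (5.5 - 6)/(10 - 6) × (5.5 - 8)/(10 - 8) = 0.017090

P(5.5) = 22×L_0(5.5) + 9×L_1(5.5) + 7×L_2(5.5) + 18×L_3(5.5) + 22×L_4(5.5)
P(5.5) = 5.983398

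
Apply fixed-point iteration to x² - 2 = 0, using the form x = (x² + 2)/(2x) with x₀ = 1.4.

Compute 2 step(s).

Equation: x² - 2 = 0
Fixed-point form: x = (x² + 2)/(2x)
x₀ = 1.4

x_1 = g(1.400000) = 1.414286
x_2 = g(1.414286) = 1.414214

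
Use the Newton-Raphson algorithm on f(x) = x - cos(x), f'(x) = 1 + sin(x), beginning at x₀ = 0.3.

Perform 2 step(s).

f(x) = x - cos(x)
f'(x) = 1 + sin(x)
x₀ = 0.3

Newton-Raphson formula: x_{n+1} = x_n - f(x_n)/f'(x_n)

Iteration 1:
  f(0.300000) = -0.655336
  f'(0.300000) = 1.295520
  x_1 = 0.300000 - (-0.655336)/1.295520 = 0.805848
Iteration 2:
  f(0.805848) = 0.113349
  f'(0.805848) = 1.721418
  x_2 = 0.805848 - 0.113349/1.721418 = 0.740002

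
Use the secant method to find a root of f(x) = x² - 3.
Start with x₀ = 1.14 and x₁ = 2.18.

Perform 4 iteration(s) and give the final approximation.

f(x) = x² - 3
x₀ = 1.14, x₁ = 2.18

Secant formula: x_{n+1} = x_n - f(x_n)(x_n - x_{n-1})/(f(x_n) - f(x_{n-1}))

Iteration 1:
  f(1.140000) = -1.700400
  f(2.180000) = 1.752400
  x_2 = 2.180000 - 1.752400×(2.180000 - 1.140000)/(1.752400 - (-1.700400))
       = 1.652169
Iteration 2:
  f(2.180000) = 1.752400
  f(1.652169) = -0.270339
  x_3 = 1.652169 - (-0.270339)×(1.652169 - 2.180000)/(-0.270339 - 1.752400)
       = 1.722713
Iteration 3:
  f(1.652169) = -0.270339
  f(1.722713) = -0.032259
  x_4 = 1.722713 - (-0.032259)×(1.722713 - 1.652169)/(-0.032259 - (-0.270339))
       = 1.732272
Iteration 4:
  f(1.722713) = -0.032259
  f(1.732272) = 0.000766
  x_5 = 1.732272 - 0.000766×(1.732272 - 1.722713)/(0.000766 - (-0.032259))
       = 1.732050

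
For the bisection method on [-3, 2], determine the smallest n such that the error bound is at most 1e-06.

We need (b-a)/2^n ≤ 1e-06
(2 - (-3))/2^n ≤ 1e-06
5/2^n ≤ 1e-06
2^n ≥ 5000000
n ≥ log₂(5000000) = 22.25
n ≥ 23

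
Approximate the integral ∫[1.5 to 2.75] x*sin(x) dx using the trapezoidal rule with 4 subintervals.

f(x) = x*sin(x)
a = 1.5, b = 2.75, n = 4
h = (b - a)/n = 0.312500

Trapezoidal rule: (h/2)[f(x₀) + 2f(x₁) + 2f(x₂) + ... + f(xₙ)]

x_0 = 1.5000, f(x_0) = 1.496242, coefficient = 1
x_1 = 1.8125, f(x_1) = 1.759814, coefficient = 2
x_2 = 2.1250, f(x_2) = 1.806930, coefficient = 2
x_3 = 2.4375, f(x_3) = 1.577897, coefficient = 2
x_4 = 2.7500, f(x_4) = 1.049568, coefficient = 1

I ≈ (0.312500/2) × 12.835091 = 2.005483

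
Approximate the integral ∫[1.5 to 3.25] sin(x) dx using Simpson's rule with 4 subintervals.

f(x) = sin(x)
a = 1.5, b = 3.25, n = 4
h = (b - a)/n = 0.437500

Simpson's rule: (h/3)[f(x₀) + 4f(x₁) + 2f(x₂) + ... + f(xₙ)]

x_0 = 1.5000, f(x_0) = 0.997495, coefficient = 1
x_1 = 1.9375, f(x_1) = 0.933514, coefficient = 4
x_2 = 2.3750, f(x_2) = 0.693685, coefficient = 2
x_3 = 2.8125, f(x_3) = 0.323185, coefficient = 4
x_4 = 3.2500, f(x_4) = -0.108195, coefficient = 1

I ≈ (0.437500/3) × 7.303465 = 1.065089
Exact value: 1.064867
Error: 0.000222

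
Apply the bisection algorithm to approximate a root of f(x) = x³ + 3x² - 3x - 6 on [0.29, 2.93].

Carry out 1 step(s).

f(x) = x³ + 3x² - 3x - 6
Initial interval: [0.29, 2.93]

Iteration 1:
  c_1 = (0.290000 + 2.930000)/2 = 1.610000
  f(c_1) = f(1.610000) = 1.119581
  f(a) × f(c) < 0, new interval: [0.290000, 1.610000]

After 1 iteration(s), the approximation is c_1 = 1.610000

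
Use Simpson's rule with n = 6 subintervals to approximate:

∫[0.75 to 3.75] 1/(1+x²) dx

f(x) = 1/(1+x²)
a = 0.75, b = 3.75, n = 6
h = (b - a)/n = 0.500000

Simpson's rule: (h/3)[f(x₀) + 4f(x₁) + 2f(x₂) + ... + f(xₙ)]

x_0 = 0.7500, f(x_0) = 0.640000, coefficient = 1
x_1 = 1.2500, f(x_1) = 0.390244, coefficient = 4
x_2 = 1.7500, f(x_2) = 0.246154, coefficient = 2
x_3 = 2.2500, f(x_3) = 0.164948, coefficient = 4
x_4 = 2.7500, f(x_4) = 0.116788, coefficient = 2
x_5 = 3.2500, f(x_5) = 0.086486, coefficient = 4
x_6 = 3.7500, f(x_6) = 0.066390, coefficient = 1

I ≈ (0.500000/3) × 3.998990 = 0.666498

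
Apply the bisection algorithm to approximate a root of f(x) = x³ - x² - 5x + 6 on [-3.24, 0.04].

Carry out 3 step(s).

f(x) = x³ - x² - 5x + 6
Initial interval: [-3.24, 0.04]

Iteration 1:
  c_1 = (-3.240000 + 0.040000)/2 = -1.600000
  f(c_1) = f(-1.600000) = 7.344000
  f(a) × f(c) < 0, new interval: [-3.240000, -1.600000]
Iteration 2:
  c_2 = (-3.240000 + (-1.600000))/2 = -2.420000
  f(c_2) = f(-2.420000) = -1.928888
  f(a) × f(c) ≥ 0, new interval: [-2.420000, -1.600000]
Iteration 3:
  c_3 = (-2.420000 + (-1.600000))/2 = -2.010000
  f(c_3) = f(-2.010000) = 3.889299
  f(a) × f(c) < 0, new interval: [-2.420000, -2.010000]

After 3 iteration(s), the approximation is c_3 = -2.010000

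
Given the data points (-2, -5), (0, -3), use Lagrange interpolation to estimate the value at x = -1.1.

Lagrange interpolation formula:
P(x) = Σ yᵢ × Lᵢ(x)
where Lᵢ(x) = Π_{j≠i} (x - xⱼ)/(xᵢ - xⱼ)

L_0(-1.1) = (-1.1 - 0)/(-2 - 0) = 0.550000
L_1(-1.1) = (-1.1 - (-2))/(0 - (-2)) = 0.450000

P(-1.1) = (-5)×L_0(-1.1) + (-3)×L_1(-1.1)
P(-1.1) = -4.100000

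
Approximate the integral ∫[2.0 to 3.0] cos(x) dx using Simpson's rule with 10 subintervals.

f(x) = cos(x)
a = 2.0, b = 3.0, n = 10
h = (b - a)/n = 0.100000

Simpson's rule: (h/3)[f(x₀) + 4f(x₁) + 2f(x₂) + ... + f(xₙ)]

x_0 = 2.0000, f(x_0) = -0.416147, coefficient = 1
x_1 = 2.1000, f(x_1) = -0.504846, coefficient = 4
x_2 = 2.2000, f(x_2) = -0.588501, coefficient = 2
x_3 = 2.3000, f(x_3) = -0.666276, coefficient = 4
x_4 = 2.4000, f(x_4) = -0.737394, coefficient = 2
x_5 = 2.5000, f(x_5) = -0.801144, coefficient = 4
x_6 = 2.6000, f(x_6) = -0.856889, coefficient = 2
x_7 = 2.7000, f(x_7) = -0.904072, coefficient = 4
x_8 = 2.8000, f(x_8) = -0.942222, coefficient = 2
x_9 = 2.9000, f(x_9) = -0.970958, coefficient = 4
x_10 = 3.0000, f(x_10) = -0.989992, coefficient = 1

I ≈ (0.100000/3) × -23.045335 = -0.768178
Exact value: -0.768177
Error: 0.000000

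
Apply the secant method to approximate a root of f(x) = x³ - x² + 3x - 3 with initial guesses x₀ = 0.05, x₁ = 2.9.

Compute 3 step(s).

f(x) = x³ - x² + 3x - 3
x₀ = 0.05, x₁ = 2.9

Secant formula: x_{n+1} = x_n - f(x_n)(x_n - x_{n-1})/(f(x_n) - f(x_{n-1}))

Iteration 1:
  f(0.050000) = -2.852375
  f(2.900000) = 21.679000
  x_2 = 2.900000 - 21.679000×(2.900000 - 0.050000)/(21.679000 - (-2.852375))
       = 0.381383
Iteration 2:
  f(2.900000) = 21.679000
  f(0.381383) = -1.945832
  x_3 = 0.381383 - (-1.945832)×(0.381383 - 2.900000)/(-1.945832 - 21.679000)
       = 0.588826
Iteration 3:
  f(0.381383) = -1.945832
  f(0.588826) = -1.376084
  x_4 = 0.588826 - (-1.376084)×(0.588826 - 0.381383)/(-1.376084 - (-1.945832))
       = 1.089852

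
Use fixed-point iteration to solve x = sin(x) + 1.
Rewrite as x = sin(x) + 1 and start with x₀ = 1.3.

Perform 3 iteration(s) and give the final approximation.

Equation: x = sin(x) + 1
Fixed-point form: x = sin(x) + 1
x₀ = 1.3

x_1 = g(1.300000) = 1.963558
x_2 = g(1.963558) = 1.923856
x_3 = g(1.923856) = 1.938319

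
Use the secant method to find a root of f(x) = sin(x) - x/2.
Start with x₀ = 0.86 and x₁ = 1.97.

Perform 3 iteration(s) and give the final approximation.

f(x) = sin(x) - x/2
x₀ = 0.86, x₁ = 1.97

Secant formula: x_{n+1} = x_n - f(x_n)(x_n - x_{n-1})/(f(x_n) - f(x_{n-1}))

Iteration 1:
  f(0.860000) = 0.327843
  f(1.970000) = -0.063629
  x_2 = 1.970000 - (-0.063629)×(1.970000 - 0.860000)/(-0.063629 - 0.327843)
       = 1.789582
Iteration 2:
  f(1.970000) = -0.063629
  f(1.789582) = 0.081370
  x_3 = 1.789582 - 0.081370×(1.789582 - 1.970000)/(0.081370 - (-0.063629))
       = 1.890829
Iteration 3:
  f(1.789582) = 0.081370
  f(1.890829) = 0.003811
  x_4 = 1.890829 - 0.003811×(1.890829 - 1.789582)/(0.003811 - 0.081370)
       = 1.895803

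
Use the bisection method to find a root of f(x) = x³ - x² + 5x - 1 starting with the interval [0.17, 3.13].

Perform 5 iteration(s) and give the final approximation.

f(x) = x³ - x² + 5x - 1
Initial interval: [0.17, 3.13]

Iteration 1:
  c_1 = (0.170000 + 3.130000)/2 = 1.650000
  f(c_1) = f(1.650000) = 9.019625
  f(a) × f(c) < 0, new interval: [0.170000, 1.650000]
Iteration 2:
  c_2 = (0.170000 + 1.650000)/2 = 0.910000
  f(c_2) = f(0.910000) = 3.475471
  f(a) × f(c) < 0, new interval: [0.170000, 0.910000]
Iteration 3:
  c_3 = (0.170000 + 0.910000)/2 = 0.540000
  f(c_3) = f(0.540000) = 1.565864
  f(a) × f(c) < 0, new interval: [0.170000, 0.540000]
Iteration 4:
  c_4 = (0.170000 + 0.540000)/2 = 0.355000
  f(c_4) = f(0.355000) = 0.693714
  f(a) × f(c) < 0, new interval: [0.170000, 0.355000]
Iteration 5:
  c_5 = (0.170000 + 0.355000)/2 = 0.262500
  f(c_5) = f(0.262500) = 0.261682
  f(a) × f(c) < 0, new interval: [0.170000, 0.262500]

After 5 iteration(s), the approximation is c_5 = 0.262500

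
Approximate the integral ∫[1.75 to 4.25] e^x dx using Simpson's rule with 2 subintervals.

f(x) = e^x
a = 1.75, b = 4.25, n = 2
h = (b - a)/n = 1.250000

Simpson's rule: (h/3)[f(x₀) + 4f(x₁) + 2f(x₂) + ... + f(xₙ)]

x_0 = 1.7500, f(x_0) = 5.754603, coefficient = 1
x_1 = 3.0000, f(x_1) = 20.085537, coefficient = 4
x_2 = 4.2500, f(x_2) = 70.105412, coefficient = 1

I ≈ (1.250000/3) × 156.202163 = 65.084234
Exact value: 64.350810
Error: 0.733425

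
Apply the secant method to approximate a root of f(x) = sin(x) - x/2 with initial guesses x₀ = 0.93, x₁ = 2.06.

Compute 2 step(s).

f(x) = sin(x) - x/2
x₀ = 0.93, x₁ = 2.06

Secant formula: x_{n+1} = x_n - f(x_n)(x_n - x_{n-1})/(f(x_n) - f(x_{n-1}))

Iteration 1:
  f(0.930000) = 0.336620
  f(2.060000) = -0.147293
  x_2 = 2.060000 - (-0.147293)×(2.060000 - 0.930000)/(-0.147293 - 0.336620)
       = 1.716052
Iteration 2:
  f(2.060000) = -0.147293
  f(1.716052) = 0.131443
  x_3 = 1.716052 - 0.131443×(1.716052 - 2.060000)/(0.131443 - (-0.147293))
       = 1.878247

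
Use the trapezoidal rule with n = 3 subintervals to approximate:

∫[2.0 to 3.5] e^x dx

f(x) = e^x
a = 2.0, b = 3.5, n = 3
h = (b - a)/n = 0.500000

Trapezoidal rule: (h/2)[f(x₀) + 2f(x₁) + 2f(x₂) + ... + f(xₙ)]

x_0 = 2.0000, f(x_0) = 7.389056, coefficient = 1
x_1 = 2.5000, f(x_1) = 12.182494, coefficient = 2
x_2 = 3.0000, f(x_2) = 20.085537, coefficient = 2
x_3 = 3.5000, f(x_3) = 33.115452, coefficient = 1

I ≈ (0.500000/2) × 105.040570 = 26.260142
Exact value: 25.726396
Error: 0.533747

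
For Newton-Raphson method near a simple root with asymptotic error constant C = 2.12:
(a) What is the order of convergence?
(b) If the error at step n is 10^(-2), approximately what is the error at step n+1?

(a) Newton-Raphson has quadratic (order 2) convergence near simple roots.
    This means |e_{n+1}| ≈ C|e_n|².

(b) With |e_n| = 10^(-2) and C = 2.12:
    |e_{n+1}| ≈ 2.12 × (10^(-2))² = 2.12 × 10^(-4)

(a) 2 (quadratic); (b) |e_{n+1}| ≈ 2.120e-04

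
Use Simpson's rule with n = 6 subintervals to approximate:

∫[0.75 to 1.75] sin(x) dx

f(x) = sin(x)
a = 0.75, b = 1.75, n = 6
h = (b - a)/n = 0.166667

Simpson's rule: (h/3)[f(x₀) + 4f(x₁) + 2f(x₂) + ... + f(xₙ)]

x_0 = 0.7500, f(x_0) = 0.681639, coefficient = 1
x_1 = 0.9167, f(x_1) = 0.793578, coefficient = 4
x_2 = 1.0833, f(x_2) = 0.883524, coefficient = 2
x_3 = 1.2500, f(x_3) = 0.948985, coefficient = 4
x_4 = 1.4167, f(x_4) = 0.988146, coefficient = 2
x_5 = 1.5833, f(x_5) = 0.999921, coefficient = 4
x_6 = 1.7500, f(x_6) = 0.983986, coefficient = 1

I ≈ (0.166667/3) × 16.378899 = 0.909939
Exact value: 0.909935
Error: 0.000004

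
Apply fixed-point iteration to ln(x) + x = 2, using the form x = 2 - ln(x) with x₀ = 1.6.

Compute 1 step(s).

Equation: ln(x) + x = 2
Fixed-point form: x = 2 - ln(x)
x₀ = 1.6

x_1 = g(1.600000) = 1.529996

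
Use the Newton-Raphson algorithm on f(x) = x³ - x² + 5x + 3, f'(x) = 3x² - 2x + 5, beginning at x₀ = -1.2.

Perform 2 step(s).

f(x) = x³ - x² + 5x + 3
f'(x) = 3x² - 2x + 5
x₀ = -1.2

Newton-Raphson formula: x_{n+1} = x_n - f(x_n)/f'(x_n)

Iteration 1:
  f(-1.200000) = -6.168000
  f'(-1.200000) = 11.720000
  x_1 = -1.200000 - (-6.168000)/11.720000 = -0.673720
Iteration 2:
  f(-0.673720) = -1.128300
  f'(-0.673720) = 7.709137
  x_2 = -0.673720 - (-1.128300)/7.709137 = -0.527361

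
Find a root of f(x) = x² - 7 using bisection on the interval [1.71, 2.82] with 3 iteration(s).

f(x) = x² - 7
Initial interval: [1.71, 2.82]

Iteration 1:
  c_1 = (1.710000 + 2.820000)/2 = 2.265000
  f(c_1) = f(2.265000) = -1.869775
  f(a) × f(c) ≥ 0, new interval: [2.265000, 2.820000]
Iteration 2:
  c_2 = (2.265000 + 2.820000)/2 = 2.542500
  f(c_2) = f(2.542500) = -0.535694
  f(a) × f(c) ≥ 0, new interval: [2.542500, 2.820000]
Iteration 3:
  c_3 = (2.542500 + 2.820000)/2 = 2.681250
  f(c_3) = f(2.681250) = 0.189102
  f(a) × f(c) < 0, new interval: [2.542500, 2.681250]

After 3 iteration(s), the approximation is c_3 = 2.681250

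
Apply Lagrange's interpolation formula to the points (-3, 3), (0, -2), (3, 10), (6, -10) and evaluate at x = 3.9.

Lagrange interpolation formula:
P(x) = Σ yᵢ × Lᵢ(x)
where Lᵢ(x) = Π_{j≠i} (x - xⱼ)/(xᵢ - xⱼ)

L_0(3.9) = (3.9 - 0)/(-3 - 0) × (3.9 - 3)/(-3 - 3) × (3.9 - 6)/(-3 - 6) = 0.045500
L_1(3.9) = (3.9 - (-3))/(0 - (-3)) × (3.9 - 3)/(0 - 3) × (3.9 - 6)/(0 - 6) = -0.241500
L_2(3.9) = (3.9 - (-3))/(3 - (-3)) × (3.9 - 0)/(3 - 0) × (3.9 - 6)/(3 - 6) = 1.046500
L_3(3.9) = (3.9 - (-3))/(6 - (-3)) × (3.9 - 0)/(6 - 0) × (3.9 - 3)/(6 - 3) = 0.149500

P(3.9) = 3×L_0(3.9) + (-2)×L_1(3.9) + 10×L_2(3.9) + (-10)×L_3(3.9)
P(3.9) = 9.589500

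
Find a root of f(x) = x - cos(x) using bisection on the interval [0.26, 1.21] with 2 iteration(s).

f(x) = x - cos(x)
Initial interval: [0.26, 1.21]

Iteration 1:
  c_1 = (0.260000 + 1.210000)/2 = 0.735000
  f(c_1) = f(0.735000) = -0.006831
  f(a) × f(c) ≥ 0, new interval: [0.735000, 1.210000]
Iteration 2:
  c_2 = (0.735000 + 1.210000)/2 = 0.972500
  f(c_2) = f(0.972500) = 0.409264
  f(a) × f(c) < 0, new interval: [0.735000, 0.972500]

After 2 iteration(s), the approximation is c_2 = 0.972500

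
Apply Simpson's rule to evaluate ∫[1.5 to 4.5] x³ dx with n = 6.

f(x) = x³
a = 1.5, b = 4.5, n = 6
h = (b - a)/n = 0.500000

Simpson's rule: (h/3)[f(x₀) + 4f(x₁) + 2f(x₂) + ... + f(xₙ)]

x_0 = 1.5000, f(x_0) = 3.375000, coefficient = 1
x_1 = 2.0000, f(x_1) = 8.000000, coefficient = 4
x_2 = 2.5000, f(x_2) = 15.625000, coefficient = 2
x_3 = 3.0000, f(x_3) = 27.000000, coefficient = 4
x_4 = 3.5000, f(x_4) = 42.875000, coefficient = 2
x_5 = 4.0000, f(x_5) = 64.000000, coefficient = 4
x_6 = 4.5000, f(x_6) = 91.125000, coefficient = 1

I ≈ (0.500000/3) × 607.500000 = 101.250000
Exact value: 101.250000
Error: 0.000000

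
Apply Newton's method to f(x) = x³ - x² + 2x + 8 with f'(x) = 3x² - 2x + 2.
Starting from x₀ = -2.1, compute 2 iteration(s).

f(x) = x³ - x² + 2x + 8
f'(x) = 3x² - 2x + 2
x₀ = -2.1

Newton-Raphson formula: x_{n+1} = x_n - f(x_n)/f'(x_n)

Iteration 1:
  f(-2.100000) = -9.871000
  f'(-2.100000) = 19.430000
  x_1 = -2.100000 - (-9.871000)/19.430000 = -1.591971
Iteration 2:
  f(-1.591971) = -1.752962
  f'(-1.591971) = 12.787059
  x_2 = -1.591971 - (-1.752962)/12.787059 = -1.454882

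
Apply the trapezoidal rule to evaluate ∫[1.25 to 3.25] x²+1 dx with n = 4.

f(x) = x²+1
a = 1.25, b = 3.25, n = 4
h = (b - a)/n = 0.500000

Trapezoidal rule: (h/2)[f(x₀) + 2f(x₁) + 2f(x₂) + ... + f(xₙ)]

x_0 = 1.2500, f(x_0) = 2.562500, coefficient = 1
x_1 = 1.7500, f(x_1) = 4.062500, coefficient = 2
x_2 = 2.2500, f(x_2) = 6.062500, coefficient = 2
x_3 = 2.7500, f(x_3) = 8.562500, coefficient = 2
x_4 = 3.2500, f(x_4) = 11.562500, coefficient = 1

I ≈ (0.500000/2) × 51.500000 = 12.875000
Exact value: 12.791667
Error: 0.083333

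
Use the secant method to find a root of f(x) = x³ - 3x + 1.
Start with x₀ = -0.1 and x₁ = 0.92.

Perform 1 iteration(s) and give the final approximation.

f(x) = x³ - 3x + 1
x₀ = -0.1, x₁ = 0.92

Secant formula: x_{n+1} = x_n - f(x_n)(x_n - x_{n-1})/(f(x_n) - f(x_{n-1}))

Iteration 1:
  f(-0.100000) = 1.299000
  f(0.920000) = -0.981312
  x_2 = 0.920000 - (-0.981312)×(0.920000 - (-0.100000))/(-0.981312 - 1.299000)
       = 0.481052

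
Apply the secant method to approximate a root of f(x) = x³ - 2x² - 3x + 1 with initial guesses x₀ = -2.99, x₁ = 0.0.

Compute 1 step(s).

f(x) = x³ - 2x² - 3x + 1
x₀ = -2.99, x₁ = 0.0

Secant formula: x_{n+1} = x_n - f(x_n)(x_n - x_{n-1})/(f(x_n) - f(x_{n-1}))

Iteration 1:
  f(-2.990000) = -34.641099
  f(0.000000) = 1.000000
  x_2 = 0.000000 - 1.000000×(0.000000 - (-2.990000))/(1.000000 - (-34.641099))
       = -0.083892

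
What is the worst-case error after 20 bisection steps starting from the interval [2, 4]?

Bisection error bound: |error| ≤ (b-a)/2^n
|error| ≤ (4 - 2)/2^20 = 2/2^20
|error| ≤ 0.0000019073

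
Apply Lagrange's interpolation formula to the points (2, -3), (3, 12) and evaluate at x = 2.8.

Lagrange interpolation formula:
P(x) = Σ yᵢ × Lᵢ(x)
where Lᵢ(x) = Π_{j≠i} (x - xⱼ)/(xᵢ - xⱼ)

L_0(2.8) = (2.8 - 3)/(2 - 3) = 0.200000
L_1(2.8) = (2.8 - 2)/(3 - 2) = 0.800000

P(2.8) = (-3)×L_0(2.8) + 12×L_1(2.8)
P(2.8) = 9.000000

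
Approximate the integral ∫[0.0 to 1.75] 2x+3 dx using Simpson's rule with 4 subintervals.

f(x) = 2x+3
a = 0.0, b = 1.75, n = 4
h = (b - a)/n = 0.437500

Simpson's rule: (h/3)[f(x₀) + 4f(x₁) + 2f(x₂) + ... + f(xₙ)]

x_0 = 0.0000, f(x_0) = 3.000000, coefficient = 1
x_1 = 0.4375, f(x_1) = 3.875000, coefficient = 4
x_2 = 0.8750, f(x_2) = 4.750000, coefficient = 2
x_3 = 1.3125, f(x_3) = 5.625000, coefficient = 4
x_4 = 1.7500, f(x_4) = 6.500000, coefficient = 1

I ≈ (0.437500/3) × 57.000000 = 8.312500
Exact value: 8.312500
Error: 0.000000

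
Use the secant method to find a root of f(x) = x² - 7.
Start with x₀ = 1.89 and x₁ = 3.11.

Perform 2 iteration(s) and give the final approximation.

f(x) = x² - 7
x₀ = 1.89, x₁ = 3.11

Secant formula: x_{n+1} = x_n - f(x_n)(x_n - x_{n-1})/(f(x_n) - f(x_{n-1}))

Iteration 1:
  f(1.890000) = -3.427900
  f(3.110000) = 2.672100
  x_2 = 3.110000 - 2.672100×(3.110000 - 1.890000)/(2.672100 - (-3.427900))
       = 2.575580
Iteration 2:
  f(3.110000) = 2.672100
  f(2.575580) = -0.366388
  x_3 = 2.575580 - (-0.366388)×(2.575580 - 3.110000)/(-0.366388 - 2.672100)
       = 2.640022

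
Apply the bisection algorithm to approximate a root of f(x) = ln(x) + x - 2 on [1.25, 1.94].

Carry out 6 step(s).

f(x) = ln(x) + x - 2
Initial interval: [1.25, 1.94]

Iteration 1:
  c_1 = (1.250000 + 1.940000)/2 = 1.595000
  f(c_1) = f(1.595000) = 0.061874
  f(a) × f(c) < 0, new interval: [1.250000, 1.595000]
Iteration 2:
  c_2 = (1.250000 + 1.595000)/2 = 1.422500
  f(c_2) = f(1.422500) = -0.225084
  f(a) × f(c) ≥ 0, new interval: [1.422500, 1.595000]
Iteration 3:
  c_3 = (1.422500 + 1.595000)/2 = 1.508750
  f(c_3) = f(1.508750) = -0.079969
  f(a) × f(c) ≥ 0, new interval: [1.508750, 1.595000]
Iteration 4:
  c_4 = (1.508750 + 1.595000)/2 = 1.551875
  f(c_4) = f(1.551875) = -0.008661
  f(a) × f(c) ≥ 0, new interval: [1.551875, 1.595000]
Iteration 5:
  c_5 = (1.551875 + 1.595000)/2 = 1.573437
  f(c_5) = f(1.573437) = 0.026700
  f(a) × f(c) < 0, new interval: [1.551875, 1.573437]
Iteration 6:
  c_6 = (1.551875 + 1.573437)/2 = 1.562656
  f(c_6) = f(1.562656) = 0.009043
  f(a) × f(c) < 0, new interval: [1.551875, 1.562656]

After 6 iteration(s), the approximation is c_6 = 1.562656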